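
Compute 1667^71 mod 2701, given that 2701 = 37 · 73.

Mod 37: 1667 ≡ 2; by Fermat, exponent reduces to 71 mod 36 = 35; 2^35 ≡ 19 (mod 37).
Mod 73: 1667 ≡ 61; 61^71 ≡ 6 (mod 73).
Combine by CRT: x ≡ 19 (mod 37), x ≡ 6 (mod 73) ⇒ x ≡ 1758 (mod 2701).

1758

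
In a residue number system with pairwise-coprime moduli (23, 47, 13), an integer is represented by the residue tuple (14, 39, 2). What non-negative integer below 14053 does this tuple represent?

The moduli are pairwise coprime; N = 23·47·13 = 14053.
N/23 = 611; 611 ≡ 13 (mod 23); 13·16 ≡ 1, so inverse 16.
N/47 = 299; 299 ≡ 17 (mod 47); 17·36 ≡ 1, so inverse 36.
N/13 = 1081; 1081 ≡ 2 (mod 13); 2·7 ≡ 1, so inverse 7.
x ≡ 14·611·16 + 39·299·36 + 2·1081·7 = 571794.
571794 mod 14053 = 9674.

9674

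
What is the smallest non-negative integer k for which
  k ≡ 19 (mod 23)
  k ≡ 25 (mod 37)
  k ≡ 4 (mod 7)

5723

Combine the congruences pairwise.
From k ≡ 19 (mod 23) write k = 19 + 23t. Substituting into k ≡ 25 (mod 37) gives 23t ≡ 6 (mod 37), and since 23⁻¹ ≡ 29 (mod 37), t ≡ 26. Hence k ≡ 19 + 23·26 = 617 (mod 851).
From k ≡ 617 (mod 851) write k = 617 + 851t. Substituting into k ≡ 4 (mod 7) gives 851t ≡ 3 (mod 7), and since 4⁻¹ ≡ 2 (mod 7), t ≡ 6. Hence k ≡ 617 + 851·6 = 5723 (mod 5957).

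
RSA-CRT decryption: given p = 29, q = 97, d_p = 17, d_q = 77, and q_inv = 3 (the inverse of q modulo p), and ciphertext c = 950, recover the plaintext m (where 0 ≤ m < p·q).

m₁ = c^(d_p) mod p: c ≡ 22 (mod 29), and 22^17 mod 29 = 5.
m₂ = c^(d_q) mod q: c ≡ 77 (mod 97), and 77^77 mod 97 = 19.
h = q_inv·(m₁ − m₂) mod p = 3·(5 − 19) mod 29 = 16.
m = m₂ + h·q = 19 + 16·97 = 1571.

1571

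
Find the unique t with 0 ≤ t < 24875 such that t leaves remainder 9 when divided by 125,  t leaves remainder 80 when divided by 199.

4259

Combine the congruences pairwise.
From t ≡ 9 (mod 125) write t = 9 + 125s. Substituting into t ≡ 80 (mod 199) gives 125s ≡ 71 (mod 199), and since 125⁻¹ ≡ 121 (mod 199), s ≡ 34. Hence t ≡ 9 + 125·34 = 4259 (mod 24875).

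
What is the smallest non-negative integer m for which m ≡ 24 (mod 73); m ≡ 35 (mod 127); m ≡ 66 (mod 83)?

14259

The moduli are pairwise coprime; N = 73·127·83 = 769493.
N/73 = 10541; 10541 ≡ 29 (mod 73); 29·68 ≡ 1, so inverse 68.
N/127 = 6059; 6059 ≡ 90 (mod 127); 90·24 ≡ 1, so inverse 24.
N/83 = 9271; 9271 ≡ 58 (mod 83); 58·73 ≡ 1, so inverse 73.
m ≡ 24·10541·68 + 35·6059·24 + 66·9271·73 = 66960150.
66960150 mod 769493 = 14259.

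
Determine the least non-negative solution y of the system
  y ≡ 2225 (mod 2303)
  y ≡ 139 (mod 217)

71315

gcd(2303, 217) = 7 and 7 | (139 − 2225), so the pair is consistent; merging gives y ≡ 71315 (mod 71393), where 71393 = lcm(2303, 217).
The solution is unique modulo lcm(2303, 217) = 71393.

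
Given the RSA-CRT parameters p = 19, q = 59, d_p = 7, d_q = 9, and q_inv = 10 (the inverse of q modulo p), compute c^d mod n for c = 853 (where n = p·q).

m₁ = c^(d_p) mod p: c ≡ 17 (mod 19), and 17^7 mod 19 = 5.
m₂ = c^(d_q) mod q: c ≡ 27 (mod 59), and 27^9 mod 59 = 46.
h = q_inv·(m₁ − m₂) mod p = 10·(5 − 46) mod 19 = 8.
m = m₂ + h·q = 46 + 8·59 = 518.

518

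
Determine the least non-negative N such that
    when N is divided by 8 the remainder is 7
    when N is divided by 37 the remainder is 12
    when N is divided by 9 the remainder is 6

1455

The moduli are pairwise coprime; M = 8·37·9 = 2664.
M/8 = 333; 333 ≡ 5 (mod 8); 5·5 ≡ 1, so inverse 5.
M/37 = 72; 72 ≡ 35 (mod 37); 35·18 ≡ 1, so inverse 18.
M/9 = 296; 296 ≡ 8 (mod 9); 8·8 ≡ 1, so inverse 8.
N ≡ 7·333·5 + 12·72·18 + 6·296·8 = 41415.
41415 mod 2664 = 1455.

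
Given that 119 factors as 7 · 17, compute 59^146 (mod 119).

30

Mod 7: 59 ≡ 3; by Fermat, exponent reduces to 146 mod 6 = 2; 3^2 ≡ 2 (mod 7).
Mod 17: 59 ≡ 8; by Fermat, exponent reduces to 146 mod 16 = 2; 8^2 ≡ 13 (mod 17).
Combine by CRT: x ≡ 2 (mod 7), x ≡ 13 (mod 17) ⇒ x ≡ 30 (mod 119).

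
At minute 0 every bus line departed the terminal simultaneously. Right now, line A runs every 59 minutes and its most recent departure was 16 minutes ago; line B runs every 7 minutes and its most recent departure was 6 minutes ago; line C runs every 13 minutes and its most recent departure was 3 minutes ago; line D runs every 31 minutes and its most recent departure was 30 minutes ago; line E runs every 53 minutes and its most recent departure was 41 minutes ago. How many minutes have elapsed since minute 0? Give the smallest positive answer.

The moduli are pairwise coprime; N = 59·7·13·31·53 = 8821267.
N/59 = 149513; 149513 ≡ 7 (mod 59); 7·17 ≡ 1, so inverse 17.
N/7 = 1260181; 1260181 ≡ 6 (mod 7); 6·6 ≡ 1, so inverse 6.
N/13 = 678559; 678559 ≡ 11 (mod 13); 11·6 ≡ 1, so inverse 6.
N/31 = 284557; 284557 ≡ 8 (mod 31); 8·4 ≡ 1, so inverse 4.
N/53 = 166439; 166439 ≡ 19 (mod 53); 19·14 ≡ 1, so inverse 14.
t ≡ 16·149513·17 + 6·1260181·6 + 3·678559·6 + 30·284557·4 + 41·166439·14 = 227930940.
227930940 mod 8821267 = 7399265.

7399265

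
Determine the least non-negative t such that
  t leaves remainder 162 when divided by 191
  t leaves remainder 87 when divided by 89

From t ≡ 162 (mod 191) write t = 162 + 191s. Substituting into t ≡ 87 (mod 89) gives 191s ≡ 14 (mod 89), and since 13⁻¹ ≡ 48 (mod 89), s ≡ 49. Hence t ≡ 162 + 191·49 = 9521 (mod 16999).

9521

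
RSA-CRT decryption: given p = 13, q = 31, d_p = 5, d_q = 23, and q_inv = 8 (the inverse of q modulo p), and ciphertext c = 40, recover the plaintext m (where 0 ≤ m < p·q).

183

m₁ = c^(d_p) mod p: c ≡ 1 (mod 13), and 1^5 mod 13 = 1.
m₂ = c^(d_q) mod q: c ≡ 9 (mod 31), and 9^23 mod 31 = 28.
h = q_inv·(m₁ − m₂) mod p = 8·(1 − 28) mod 13 = 5.
m = m₂ + h·q = 28 + 5·31 = 183.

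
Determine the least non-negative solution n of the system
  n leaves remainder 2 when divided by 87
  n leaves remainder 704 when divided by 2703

76388

gcd(87, 2703) = 3 and 3 | (704 − 2), so the pair is consistent; merging gives n ≡ 76388 (mod 78387), where 78387 = lcm(87, 2703).
The solution is unique modulo lcm(87, 2703) = 78387.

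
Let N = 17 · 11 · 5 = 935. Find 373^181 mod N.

373

Mod 17: 373 ≡ 16; by Fermat, exponent reduces to 181 mod 16 = 5; 16^5 ≡ 16 (mod 17).
Mod 11: 373 ≡ 10; by Fermat, exponent reduces to 181 mod 10 = 1; 10^1 ≡ 10 (mod 11).
Mod 5: 373 ≡ 3; by Fermat, exponent reduces to 181 mod 4 = 1; 3^1 ≡ 3 (mod 5).
Combine by CRT: x ≡ 16 (mod 17), x ≡ 10 (mod 11), x ≡ 3 (mod 5) ⇒ x ≡ 373 (mod 935).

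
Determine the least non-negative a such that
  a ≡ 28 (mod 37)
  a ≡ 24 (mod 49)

Combine the congruences pairwise.
From a ≡ 28 (mod 37) write a = 28 + 37t. Substituting into a ≡ 24 (mod 49) gives 37t ≡ 45 (mod 49), and since 37⁻¹ ≡ 4 (mod 49), t ≡ 33. Hence a ≡ 28 + 37·33 = 1249 (mod 1813).

1249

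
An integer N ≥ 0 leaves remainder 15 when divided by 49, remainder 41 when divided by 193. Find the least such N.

From N ≡ 15 (mod 49) write N = 15 + 49t. Substituting into N ≡ 41 (mod 193) gives 49t ≡ 26 (mod 193), and since 49⁻¹ ≡ 130 (mod 193), t ≡ 99. Hence N ≡ 15 + 49·99 = 4866 (mod 9457).

4866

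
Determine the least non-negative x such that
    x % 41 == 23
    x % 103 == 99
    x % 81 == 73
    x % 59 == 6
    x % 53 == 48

From x ≡ 23 (mod 41) write x = 23 + 41t. Substituting into x ≡ 99 (mod 103) gives 41t ≡ 76 (mod 103), and since 41⁻¹ ≡ 98 (mod 103), t ≡ 32. Hence x ≡ 23 + 41·32 = 1335 (mod 4223).
From x ≡ 1335 (mod 4223) write x = 1335 + 4223t. Substituting into x ≡ 73 (mod 81) gives 4223t ≡ 34 (mod 81), and since 11⁻¹ ≡ 59 (mod 81), t ≡ 62. Hence x ≡ 1335 + 4223·62 = 263161 (mod 342063).
From x ≡ 263161 (mod 342063) write x = 263161 + 342063t. Substituting into x ≡ 6 (mod 59) gives 342063t ≡ 44 (mod 59), and since 40⁻¹ ≡ 31 (mod 59), t ≡ 7. Hence x ≡ 263161 + 342063·7 = 2657602 (mod 20181717).
From x ≡ 2657602 (mod 20181717) write x = 2657602 + 20181717t. Substituting into x ≡ 48 (mod 53) gives 20181717t ≡ 25 (mod 53), and since 6⁻¹ ≡ 9 (mod 53), t ≡ 13. Hence x ≡ 2657602 + 20181717·13 = 265019923 (mod 1069631001).

265019923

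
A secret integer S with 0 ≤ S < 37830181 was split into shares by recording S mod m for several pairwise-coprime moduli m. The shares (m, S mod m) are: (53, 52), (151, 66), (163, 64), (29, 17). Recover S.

32214406

Combine the congruences pairwise.
From S ≡ 52 (mod 53) write S = 52 + 53t. Substituting into S ≡ 66 (mod 151) gives 53t ≡ 14 (mod 151), and since 53⁻¹ ≡ 57 (mod 151), t ≡ 43. Hence S ≡ 52 + 53·43 = 2331 (mod 8003).
From S ≡ 2331 (mod 8003) write S = 2331 + 8003t. Substituting into S ≡ 64 (mod 163) gives 8003t ≡ 15 (mod 163), and since 16⁻¹ ≡ 51 (mod 163), t ≡ 113. Hence S ≡ 2331 + 8003·113 = 906670 (mod 1304489).
From S ≡ 906670 (mod 1304489) write S = 906670 + 1304489t. Substituting into S ≡ 17 (mod 29) gives 1304489t ≡ 3 (mod 29), and since 11⁻¹ ≡ 8 (mod 29), t ≡ 24. Hence S ≡ 906670 + 1304489·24 = 32214406 (mod 37830181).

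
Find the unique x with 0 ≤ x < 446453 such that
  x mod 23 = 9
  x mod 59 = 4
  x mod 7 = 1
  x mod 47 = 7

The moduli are pairwise coprime; N = 23·59·7·47 = 446453.
N/23 = 19411; 19411 ≡ 22 (mod 23); 22·22 ≡ 1, so inverse 22.
N/59 = 7567; 7567 ≡ 15 (mod 59); 15·4 ≡ 1, so inverse 4.
N/7 = 63779; 63779 ≡ 2 (mod 7); 2·4 ≡ 1, so inverse 4.
N/47 = 9499; 9499 ≡ 5 (mod 47); 5·19 ≡ 1, so inverse 19.
x ≡ 9·19411·22 + 4·7567·4 + 1·63779·4 + 7·9499·19 = 5482933.
5482933 mod 446453 = 125497.

125497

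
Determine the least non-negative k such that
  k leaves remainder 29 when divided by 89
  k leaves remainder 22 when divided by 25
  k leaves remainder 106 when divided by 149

254747

The moduli are pairwise coprime; N = 89·25·149 = 331525.
N/89 = 3725; 3725 ≡ 76 (mod 89); 76·41 ≡ 1, so inverse 41.
N/25 = 13261; 13261 ≡ 11 (mod 25); 11·16 ≡ 1, so inverse 16.
N/149 = 2225; 2225 ≡ 139 (mod 149); 139·134 ≡ 1, so inverse 134.
k ≡ 29·3725·41 + 22·13261·16 + 106·2225·134 = 40700797.
40700797 mod 331525 = 254747.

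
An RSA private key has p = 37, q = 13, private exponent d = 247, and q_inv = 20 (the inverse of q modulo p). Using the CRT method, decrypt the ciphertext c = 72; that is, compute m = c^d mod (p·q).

d_p = d mod (p−1) = 247 mod 36 = 31; d_q = d mod (q−1) = 7.
m₁ = c^(d_p) mod p: c ≡ 35 (mod 37), and 35^31 mod 37 = 15.
m₂ = c^(d_q) mod q: c ≡ 7 (mod 13), and 7^7 mod 13 = 6.
h = q_inv·(m₁ − m₂) mod p = 20·(15 − 6) mod 37 = 32.
m = m₂ + h·q = 6 + 32·13 = 422.

422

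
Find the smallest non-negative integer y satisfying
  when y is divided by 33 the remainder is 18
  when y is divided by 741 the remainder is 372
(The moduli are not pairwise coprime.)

gcd(33, 741) = 3 and 3 | (372 − 18), so the pair is consistent; merging gives y ≡ 4077 (mod 8151), where 8151 = lcm(33, 741).
The solution is unique modulo lcm(33, 741) = 8151.

4077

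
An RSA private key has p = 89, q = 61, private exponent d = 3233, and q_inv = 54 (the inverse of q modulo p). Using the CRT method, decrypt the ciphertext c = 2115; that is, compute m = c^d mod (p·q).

d_p = d mod (p−1) = 3233 mod 88 = 65; d_q = d mod (q−1) = 53.
m₁ = c^(d_p) mod p: c ≡ 68 (mod 89), and 68^65 mod 89 = 17.
m₂ = c^(d_q) mod q: c ≡ 41 (mod 61), and 41^53 mod 61 = 52.
h = q_inv·(m₁ − m₂) mod p = 54·(17 − 52) mod 89 = 68.
m = m₂ + h·q = 52 + 68·61 = 4200.

4200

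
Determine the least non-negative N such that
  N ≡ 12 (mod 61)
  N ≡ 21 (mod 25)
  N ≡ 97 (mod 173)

101821

Combine the congruences pairwise.
From N ≡ 12 (mod 61) write N = 12 + 61t. Substituting into N ≡ 21 (mod 25) gives 61t ≡ 9 (mod 25), and since 11⁻¹ ≡ 16 (mod 25), t ≡ 19. Hence N ≡ 12 + 61·19 = 1171 (mod 1525).
From N ≡ 1171 (mod 1525) write N = 1171 + 1525t. Substituting into N ≡ 97 (mod 173) gives 1525t ≡ 137 (mod 173), and since 141⁻¹ ≡ 27 (mod 173), t ≡ 66. Hence N ≡ 1171 + 1525·66 = 101821 (mod 263825).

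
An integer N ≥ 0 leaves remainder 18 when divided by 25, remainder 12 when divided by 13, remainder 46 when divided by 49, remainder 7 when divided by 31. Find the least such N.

From N ≡ 18 (mod 25) write N = 18 + 25t. Substituting into N ≡ 12 (mod 13) gives 25t ≡ 7 (mod 13), and since 12⁻¹ ≡ 12 (mod 13), t ≡ 6. Hence N ≡ 18 + 25·6 = 168 (mod 325).
From N ≡ 168 (mod 325) write N = 168 + 325t. Substituting into N ≡ 46 (mod 49) gives 325t ≡ 25 (mod 49), and since 31⁻¹ ≡ 19 (mod 49), t ≡ 34. Hence N ≡ 168 + 325·34 = 11218 (mod 15925).
From N ≡ 11218 (mod 15925) write N = 11218 + 15925t. Substituting into N ≡ 7 (mod 31) gives 15925t ≡ 11 (mod 31), and since 22⁻¹ ≡ 24 (mod 31), t ≡ 16. Hence N ≡ 11218 + 15925·16 = 266018 (mod 493675).

266018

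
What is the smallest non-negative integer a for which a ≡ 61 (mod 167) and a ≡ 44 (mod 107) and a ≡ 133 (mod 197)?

1420897

Combine the congruences pairwise.
From a ≡ 61 (mod 167) write a = 61 + 167t. Substituting into a ≡ 44 (mod 107) gives 167t ≡ 90 (mod 107), and since 60⁻¹ ≡ 66 (mod 107), t ≡ 55. Hence a ≡ 61 + 167·55 = 9246 (mod 17869).
From a ≡ 9246 (mod 17869) write a = 9246 + 17869t. Substituting into a ≡ 133 (mod 197) gives 17869t ≡ 146 (mod 197), and since 139⁻¹ ≡ 180 (mod 197), t ≡ 79. Hence a ≡ 9246 + 17869·79 = 1420897 (mod 3520193).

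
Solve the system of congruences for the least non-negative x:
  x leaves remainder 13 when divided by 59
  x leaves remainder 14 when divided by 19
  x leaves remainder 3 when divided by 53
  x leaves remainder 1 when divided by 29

The moduli are pairwise coprime; N = 59·19·53·29 = 1722977.
N/59 = 29203; 29203 ≡ 57 (mod 59); 57·29 ≡ 1, so inverse 29.
N/19 = 90683; 90683 ≡ 15 (mod 19); 15·14 ≡ 1, so inverse 14.
N/53 = 32509; 32509 ≡ 20 (mod 53); 20·8 ≡ 1, so inverse 8.
N/29 = 59413; 59413 ≡ 21 (mod 29); 21·18 ≡ 1, so inverse 18.
x ≡ 13·29203·29 + 14·90683·14 + 3·32509·8 + 1·59413·18 = 30633049.
30633049 mod 1722977 = 1342440.

1342440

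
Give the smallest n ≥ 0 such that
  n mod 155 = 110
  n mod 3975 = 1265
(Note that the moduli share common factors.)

84740

gcd(155, 3975) = 5 and 5 | (1265 − 110), so the pair is consistent; merging gives n ≡ 84740 (mod 123225), where 123225 = lcm(155, 3975).
The solution is unique modulo lcm(155, 3975) = 123225.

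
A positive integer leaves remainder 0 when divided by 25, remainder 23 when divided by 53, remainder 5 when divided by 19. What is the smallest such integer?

Combine the congruences pairwise.
From m ≡ 0 (mod 25) write m = 0 + 25t. Substituting into m ≡ 23 (mod 53) gives 25t ≡ 23 (mod 53), and since 25⁻¹ ≡ 17 (mod 53), t ≡ 20. Hence m ≡ 0 + 25·20 = 500 (mod 1325).
From m ≡ 500 (mod 1325) write m = 500 + 1325t. Substituting into m ≡ 5 (mod 19) gives 1325t ≡ 18 (mod 19), and since 14⁻¹ ≡ 15 (mod 19), t ≡ 4. Hence m ≡ 500 + 1325·4 = 5800 (mod 25175).

5800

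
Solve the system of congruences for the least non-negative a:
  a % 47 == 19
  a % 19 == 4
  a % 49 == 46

The moduli are pairwise coprime; N = 47·19·49 = 43757.
N/47 = 931; 931 ≡ 38 (mod 47); 38·26 ≡ 1, so inverse 26.
N/19 = 2303; 2303 ≡ 4 (mod 19); 4·5 ≡ 1, so inverse 5.
N/49 = 893; 893 ≡ 11 (mod 49); 11·9 ≡ 1, so inverse 9.
a ≡ 19·931·26 + 4·2303·5 + 46·893·9 = 875676.
875676 mod 43757 = 536.

536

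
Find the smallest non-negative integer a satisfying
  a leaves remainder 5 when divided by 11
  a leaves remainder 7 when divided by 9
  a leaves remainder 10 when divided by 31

From a ≡ 5 (mod 11) write a = 5 + 11t. Substituting into a ≡ 7 (mod 9) gives 11t ≡ 2 (mod 9), and since 2⁻¹ ≡ 5 (mod 9), t ≡ 1. Hence a ≡ 5 + 11·1 = 16 (mod 99).
From a ≡ 16 (mod 99) write a = 16 + 99t. Substituting into a ≡ 10 (mod 31) gives 99t ≡ 25 (mod 31), and since 6⁻¹ ≡ 26 (mod 31), t ≡ 30. Hence a ≡ 16 + 99·30 = 2986 (mod 3069).

2986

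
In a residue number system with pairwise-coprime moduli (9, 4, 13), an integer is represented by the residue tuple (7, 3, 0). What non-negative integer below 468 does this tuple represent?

The moduli are pairwise coprime; N = 9·4·13 = 468.
N/9 = 52; 52 ≡ 7 (mod 9); 7·4 ≡ 1, so inverse 4.
N/4 = 117; 117 ≡ 1 (mod 4), inverse 1.
N/13 = 36; 36 ≡ 10 (mod 13); 10·4 ≡ 1, so inverse 4.
x ≡ 7·52·4 + 3·117·1 + 0·36·4 = 1807.
1807 mod 468 = 403.

403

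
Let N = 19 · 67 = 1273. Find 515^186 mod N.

330

Mod 19: 515 ≡ 2; by Fermat, exponent reduces to 186 mod 18 = 6; 2^6 ≡ 7 (mod 19).
Mod 67: 515 ≡ 46; by Fermat, exponent reduces to 186 mod 66 = 54; 46^54 ≡ 62 (mod 67).
Combine by CRT: x ≡ 7 (mod 19), x ≡ 62 (mod 67) ⇒ x ≡ 330 (mod 1273).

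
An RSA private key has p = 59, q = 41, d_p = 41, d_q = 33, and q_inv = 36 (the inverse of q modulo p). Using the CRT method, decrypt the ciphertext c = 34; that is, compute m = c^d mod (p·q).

2390

m₁ = c^(d_p) mod p: c ≡ 34 (mod 59), and 34^41 mod 59 = 30.
m₂ = c^(d_q) mod q: c ≡ 34 (mod 41), and 34^33 mod 41 = 12.
h = q_inv·(m₁ − m₂) mod p = 36·(30 − 12) mod 59 = 58.
m = m₂ + h·q = 12 + 58·41 = 2390.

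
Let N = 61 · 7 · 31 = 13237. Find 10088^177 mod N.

85

Mod 61: 10088 ≡ 23; by Fermat, exponent reduces to 177 mod 60 = 57; 23^57 ≡ 24 (mod 61).
Mod 7: 10088 ≡ 1; by Fermat, exponent reduces to 177 mod 6 = 3; 1^3 ≡ 1 (mod 7).
Mod 31: 10088 ≡ 13; by Fermat, exponent reduces to 177 mod 30 = 27; 13^27 ≡ 23 (mod 31).
Combine by CRT: x ≡ 24 (mod 61), x ≡ 1 (mod 7), x ≡ 23 (mod 31) ⇒ x ≡ 85 (mod 13237).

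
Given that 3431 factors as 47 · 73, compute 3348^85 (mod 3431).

1689

Mod 47: 3348 ≡ 11; by Fermat, exponent reduces to 85 mod 46 = 39; 11^39 ≡ 44 (mod 47).
Mod 73: 3348 ≡ 63; by Fermat, exponent reduces to 85 mod 72 = 13; 63^13 ≡ 10 (mod 73).
Combine by CRT: x ≡ 44 (mod 47), x ≡ 10 (mod 73) ⇒ x ≡ 1689 (mod 3431).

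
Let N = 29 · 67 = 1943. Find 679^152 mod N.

Mod 29: 679 ≡ 12; by Fermat, exponent reduces to 152 mod 28 = 12; 12^12 ≡ 1 (mod 29).
Mod 67: 679 ≡ 9; by Fermat, exponent reduces to 152 mod 66 = 20; 9^20 ≡ 24 (mod 67).
Combine by CRT: x ≡ 1 (mod 29), x ≡ 24 (mod 67) ⇒ x ≡ 1364 (mod 1943).

1364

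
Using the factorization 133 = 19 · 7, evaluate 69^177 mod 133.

132

Mod 19: 69 ≡ 12; by Fermat, exponent reduces to 177 mod 18 = 15; 12^15 ≡ 18 (mod 19).
Mod 7: 69 ≡ 6; by Fermat, exponent reduces to 177 mod 6 = 3; 6^3 ≡ 6 (mod 7).
Combine by CRT: x ≡ 18 (mod 19), x ≡ 6 (mod 7) ⇒ x ≡ 132 (mod 133).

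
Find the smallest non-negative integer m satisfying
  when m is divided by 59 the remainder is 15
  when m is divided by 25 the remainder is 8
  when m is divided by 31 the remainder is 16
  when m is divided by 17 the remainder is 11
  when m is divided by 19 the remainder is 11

Combine the congruences pairwise.
From m ≡ 15 (mod 59) write m = 15 + 59t. Substituting into m ≡ 8 (mod 25) gives 59t ≡ 18 (mod 25), and since 9⁻¹ ≡ 14 (mod 25), t ≡ 2. Hence m ≡ 15 + 59·2 = 133 (mod 1475).
From m ≡ 133 (mod 1475) write m = 133 + 1475t. Substituting into m ≡ 16 (mod 31) gives 1475t ≡ 7 (mod 31), and since 18⁻¹ ≡ 19 (mod 31), t ≡ 9. Hence m ≡ 133 + 1475·9 = 13408 (mod 45725).
From m ≡ 13408 (mod 45725) write m = 13408 + 45725t. Substituting into m ≡ 11 (mod 17) gives 45725t ≡ 16 (mod 17), and since 12⁻¹ ≡ 10 (mod 17), t ≡ 7. Hence m ≡ 13408 + 45725·7 = 333483 (mod 777325).
From m ≡ 333483 (mod 777325) write m = 333483 + 777325t. Substituting into m ≡ 11 (mod 19) gives 777325t ≡ 16 (mod 19), and since 16⁻¹ ≡ 6 (mod 19), t ≡ 1. Hence m ≡ 333483 + 777325·1 = 1110808 (mod 14769175).

1110808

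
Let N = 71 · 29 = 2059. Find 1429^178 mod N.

729

Mod 71: 1429 ≡ 9; by Fermat, exponent reduces to 178 mod 70 = 38; 9^38 ≡ 19 (mod 71).
Mod 29: 1429 ≡ 8; by Fermat, exponent reduces to 178 mod 28 = 10; 8^10 ≡ 4 (mod 29).
Combine by CRT: x ≡ 19 (mod 71), x ≡ 4 (mod 29) ⇒ x ≡ 729 (mod 2059).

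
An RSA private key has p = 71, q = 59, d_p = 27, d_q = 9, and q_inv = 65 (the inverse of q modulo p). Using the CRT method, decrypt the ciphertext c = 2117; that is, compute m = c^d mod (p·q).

m₁ = c^(d_p) mod p: c ≡ 58 (mod 71), and 58^27 mod 71 = 12.
m₂ = c^(d_q) mod q: c ≡ 52 (mod 59), and 52^9 mod 59 = 33.
h = q_inv·(m₁ − m₂) mod p = 65·(12 − 33) mod 71 = 55.
m = m₂ + h·q = 33 + 55·59 = 3278.

3278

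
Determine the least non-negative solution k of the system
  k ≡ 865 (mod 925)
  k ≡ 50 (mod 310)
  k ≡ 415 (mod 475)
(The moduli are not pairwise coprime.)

667790

Combine the congruences pairwise.
gcd(925, 310) = 5 and 5 | (50 − 865), so the pair is consistent; merging gives k ≡ 36940 (mod 57350), where 57350 = lcm(925, 310).
gcd(57350, 475) = 25 and 25 | (415 − 36940), so the pair is consistent; merging gives k ≡ 667790 (mod 1089650), where 1089650 = lcm(57350, 475).
The solution is unique modulo lcm(925, 310, 475) = 1089650.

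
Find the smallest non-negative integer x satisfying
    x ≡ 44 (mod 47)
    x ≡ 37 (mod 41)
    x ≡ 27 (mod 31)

30500

The moduli are pairwise coprime; N = 47·41·31 = 59737.
N/47 = 1271; 1271 ≡ 2 (mod 47); 2·24 ≡ 1, so inverse 24.
N/41 = 1457; 1457 ≡ 22 (mod 41); 22·28 ≡ 1, so inverse 28.
N/31 = 1927; 1927 ≡ 5 (mod 31); 5·25 ≡ 1, so inverse 25.
x ≡ 44·1271·24 + 37·1457·28 + 27·1927·25 = 4152353.
4152353 mod 59737 = 30500.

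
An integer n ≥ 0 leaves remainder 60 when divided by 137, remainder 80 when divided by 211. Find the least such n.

20336

Combine the congruences pairwise.
From n ≡ 60 (mod 137) write n = 60 + 137t. Substituting into n ≡ 80 (mod 211) gives 137t ≡ 20 (mod 211), and since 137⁻¹ ≡ 134 (mod 211), t ≡ 148. Hence n ≡ 60 + 137·148 = 20336 (mod 28907).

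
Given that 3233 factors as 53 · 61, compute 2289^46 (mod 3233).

2027

Mod 53: 2289 ≡ 10; 10^46 ≡ 13 (mod 53).
Mod 61: 2289 ≡ 32; 32^46 ≡ 14 (mod 61).
Combine by CRT: x ≡ 13 (mod 53), x ≡ 14 (mod 61) ⇒ x ≡ 2027 (mod 3233).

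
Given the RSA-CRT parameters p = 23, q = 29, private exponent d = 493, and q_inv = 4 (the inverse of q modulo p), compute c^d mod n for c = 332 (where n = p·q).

457

d_p = d mod (p−1) = 493 mod 22 = 9; d_q = d mod (q−1) = 17.
m₁ = c^(d_p) mod p: c ≡ 10 (mod 23), and 10^9 mod 23 = 20.
m₂ = c^(d_q) mod q: c ≡ 13 (mod 29), and 13^17 mod 29 = 22.
h = q_inv·(m₁ − m₂) mod p = 4·(20 − 22) mod 23 = 15.
m = m₂ + h·q = 22 + 15·29 = 457.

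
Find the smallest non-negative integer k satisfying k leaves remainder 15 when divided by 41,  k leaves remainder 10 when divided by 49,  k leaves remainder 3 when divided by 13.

8830

The moduli are pairwise coprime; N = 41·49·13 = 26117.
N/41 = 637; 637 ≡ 22 (mod 41); 22·28 ≡ 1, so inverse 28.
N/49 = 533; 533 ≡ 43 (mod 49); 43·8 ≡ 1, so inverse 8.
N/13 = 2009; 2009 ≡ 7 (mod 13); 7·2 ≡ 1, so inverse 2.
k ≡ 15·637·28 + 10·533·8 + 3·2009·2 = 322234.
322234 mod 26117 = 8830.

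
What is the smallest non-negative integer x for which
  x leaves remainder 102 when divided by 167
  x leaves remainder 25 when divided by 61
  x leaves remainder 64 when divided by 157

560554

From x ≡ 102 (mod 167) write x = 102 + 167t. Substituting into x ≡ 25 (mod 61) gives 167t ≡ 45 (mod 61), and since 45⁻¹ ≡ 19 (mod 61), t ≡ 1. Hence x ≡ 102 + 167·1 = 269 (mod 10187).
From x ≡ 269 (mod 10187) write x = 269 + 10187t. Substituting into x ≡ 64 (mod 157) gives 10187t ≡ 109 (mod 157), and since 139⁻¹ ≡ 61 (mod 157), t ≡ 55. Hence x ≡ 269 + 10187·55 = 560554 (mod 1599359).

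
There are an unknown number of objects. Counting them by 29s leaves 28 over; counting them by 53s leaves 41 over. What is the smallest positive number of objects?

Combine the congruences pairwise.
From N ≡ 28 (mod 29) write N = 28 + 29t. Substituting into N ≡ 41 (mod 53) gives 29t ≡ 13 (mod 53), and since 29⁻¹ ≡ 11 (mod 53), t ≡ 37. Hence N ≡ 28 + 29·37 = 1101 (mod 1537).

1101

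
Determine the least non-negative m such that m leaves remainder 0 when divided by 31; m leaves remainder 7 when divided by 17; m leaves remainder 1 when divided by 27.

6076

Combine the congruences pairwise.
From m ≡ 0 (mod 31) write m = 0 + 31t. Substituting into m ≡ 7 (mod 17) gives 31t ≡ 7 (mod 17), and since 14⁻¹ ≡ 11 (mod 17), t ≡ 9. Hence m ≡ 0 + 31·9 = 279 (mod 527).
From m ≡ 279 (mod 527) write m = 279 + 527t. Substituting into m ≡ 1 (mod 27) gives 527t ≡ 19 (mod 27), and since 14⁻¹ ≡ 2 (mod 27), t ≡ 11. Hence m ≡ 279 + 527·11 = 6076 (mod 14229).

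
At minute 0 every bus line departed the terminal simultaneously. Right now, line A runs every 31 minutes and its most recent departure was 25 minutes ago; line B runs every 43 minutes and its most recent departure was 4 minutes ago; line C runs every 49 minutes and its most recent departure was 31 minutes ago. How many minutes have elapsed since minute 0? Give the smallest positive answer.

Combine the congruences pairwise.
From t ≡ 25 (mod 31) write t = 25 + 31s. Substituting into t ≡ 4 (mod 43) gives 31s ≡ 22 (mod 43), and since 31⁻¹ ≡ 25 (mod 43), s ≡ 34. Hence t ≡ 25 + 31·34 = 1079 (mod 1333).
From t ≡ 1079 (mod 1333) write t = 1079 + 1333s. Substituting into t ≡ 31 (mod 49) gives 1333s ≡ 30 (mod 49), and since 10⁻¹ ≡ 5 (mod 49), s ≡ 3. Hence t ≡ 1079 + 1333·3 = 5078 (mod 65317).

5078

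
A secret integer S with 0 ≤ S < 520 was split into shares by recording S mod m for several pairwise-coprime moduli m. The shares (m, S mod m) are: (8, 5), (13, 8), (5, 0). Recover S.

125

The moduli are pairwise coprime; N = 8·13·5 = 520.
N/8 = 65; 65 ≡ 1 (mod 8), inverse 1.
N/13 = 40; 40 ≡ 1 (mod 13), inverse 1.
N/5 = 104; 104 ≡ 4 (mod 5); 4·4 ≡ 1, so inverse 4.
S ≡ 5·65·1 + 8·40·1 + 0·104·4 = 645.
645 mod 520 = 125.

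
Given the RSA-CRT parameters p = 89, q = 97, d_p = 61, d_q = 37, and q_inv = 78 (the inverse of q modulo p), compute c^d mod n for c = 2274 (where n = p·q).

m₁ = c^(d_p) mod p: c ≡ 49 (mod 89), and 49^61 mod 89 = 84.
m₂ = c^(d_q) mod q: c ≡ 43 (mod 97), and 43^37 mod 97 = 54.
h = q_inv·(m₁ − m₂) mod p = 78·(84 − 54) mod 89 = 26.
m = m₂ + h·q = 54 + 26·97 = 2576.

2576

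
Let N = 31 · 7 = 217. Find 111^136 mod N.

Mod 31: 111 ≡ 18; by Fermat, exponent reduces to 136 mod 30 = 16; 18^16 ≡ 18 (mod 31).
Mod 7: 111 ≡ 6; by Fermat, exponent reduces to 136 mod 6 = 4; 6^4 ≡ 1 (mod 7).
Combine by CRT: x ≡ 18 (mod 31), x ≡ 1 (mod 7) ⇒ x ≡ 204 (mod 217).

204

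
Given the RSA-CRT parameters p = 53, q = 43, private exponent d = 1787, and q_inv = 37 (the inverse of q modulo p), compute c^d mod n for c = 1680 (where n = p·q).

464

d_p = d mod (p−1) = 1787 mod 52 = 19; d_q = d mod (q−1) = 23.
m₁ = c^(d_p) mod p: c ≡ 37 (mod 53), and 37^19 mod 53 = 40.
m₂ = c^(d_q) mod q: c ≡ 3 (mod 43), and 3^23 mod 43 = 34.
h = q_inv·(m₁ − m₂) mod p = 37·(40 − 34) mod 53 = 10.
m = m₂ + h·q = 34 + 10·43 = 464.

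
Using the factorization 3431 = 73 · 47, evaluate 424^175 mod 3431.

2586

Mod 73: 424 ≡ 59; by Fermat, exponent reduces to 175 mod 72 = 31; 59^31 ≡ 31 (mod 73).
Mod 47: 424 ≡ 1; by Fermat, exponent reduces to 175 mod 46 = 37; 1^37 ≡ 1 (mod 47).
Combine by CRT: x ≡ 31 (mod 73), x ≡ 1 (mod 47) ⇒ x ≡ 2586 (mod 3431).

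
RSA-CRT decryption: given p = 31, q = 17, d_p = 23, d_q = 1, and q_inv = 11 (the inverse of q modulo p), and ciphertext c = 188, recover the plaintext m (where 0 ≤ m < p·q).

m₁ = c^(d_p) mod p: c ≡ 2 (mod 31), and 2^23 mod 31 = 8.
m₂ = c^(d_q) mod q: c ≡ 1 (mod 17), and 1^1 mod 17 = 1.
h = q_inv·(m₁ − m₂) mod p = 11·(8 − 1) mod 31 = 15.
m = m₂ + h·q = 1 + 15·17 = 256.

256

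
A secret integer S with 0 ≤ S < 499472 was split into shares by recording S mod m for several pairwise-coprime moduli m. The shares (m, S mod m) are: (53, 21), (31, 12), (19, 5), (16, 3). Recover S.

70723

The moduli are pairwise coprime; N = 53·31·19·16 = 499472.
N/53 = 9424; 9424 ≡ 43 (mod 53); 43·37 ≡ 1, so inverse 37.
N/31 = 16112; 16112 ≡ 23 (mod 31); 23·27 ≡ 1, so inverse 27.
N/19 = 26288; 26288 ≡ 11 (mod 19); 11·7 ≡ 1, so inverse 7.
N/16 = 31217; 31217 ≡ 1 (mod 16), inverse 1.
S ≡ 21·9424·37 + 12·16112·27 + 5·26288·7 + 3·31217·1 = 13556467.
13556467 mod 499472 = 70723.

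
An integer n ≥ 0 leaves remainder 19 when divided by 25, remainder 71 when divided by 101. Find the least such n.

From n ≡ 19 (mod 25) write n = 19 + 25t. Substituting into n ≡ 71 (mod 101) gives 25t ≡ 52 (mod 101), and since 25⁻¹ ≡ 97 (mod 101), t ≡ 95. Hence n ≡ 19 + 25·95 = 2394 (mod 2525).

2394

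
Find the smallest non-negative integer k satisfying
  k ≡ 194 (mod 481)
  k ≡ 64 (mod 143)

1637

gcd(481, 143) = 13 and 13 | (64 − 194), so the pair is consistent; merging gives k ≡ 1637 (mod 5291), where 5291 = lcm(481, 143).
The solution is unique modulo lcm(481, 143) = 5291.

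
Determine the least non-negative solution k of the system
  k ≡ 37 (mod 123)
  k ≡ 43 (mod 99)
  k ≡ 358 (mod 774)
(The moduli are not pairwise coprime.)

43702

gcd(123, 99) = 3 and 3 | (43 − 37), so the pair is consistent; merging gives k ≡ 3112 (mod 4059), where 4059 = lcm(123, 99).
gcd(4059, 774) = 9 and 9 | (358 − 3112), so the pair is consistent; merging gives k ≡ 43702 (mod 349074), where 349074 = lcm(4059, 774).
The solution is unique modulo lcm(123, 99, 774) = 349074.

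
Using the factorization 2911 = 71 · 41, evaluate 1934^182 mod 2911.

2206

Mod 71: 1934 ≡ 17; by Fermat, exponent reduces to 182 mod 70 = 42; 17^42 ≡ 5 (mod 71).
Mod 41: 1934 ≡ 7; by Fermat, exponent reduces to 182 mod 40 = 22; 7^22 ≡ 33 (mod 41).
Combine by CRT: x ≡ 5 (mod 71), x ≡ 33 (mod 41) ⇒ x ≡ 2206 (mod 2911).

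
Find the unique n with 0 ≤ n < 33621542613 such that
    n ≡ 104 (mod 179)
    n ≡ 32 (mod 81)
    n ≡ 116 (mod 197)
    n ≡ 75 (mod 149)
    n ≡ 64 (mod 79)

5037966023

The moduli are pairwise coprime; M = 179·81·197·149·79 = 33621542613.
M/179 = 187829847; 187829847 ≡ 135 (mod 179); 135·61 ≡ 1, so inverse 61.
M/81 = 415080773; 415080773 ≡ 80 (mod 81); 80·80 ≡ 1, so inverse 80.
M/197 = 170667729; 170667729 ≡ 128 (mod 197); 128·177 ≡ 1, so inverse 177.
M/149 = 225647937; 225647937 ≡ 102 (mod 149); 102·19 ≡ 1, so inverse 19.
M/79 = 425589147; 425589147 ≡ 31 (mod 79); 31·51 ≡ 1, so inverse 51.
n ≡ 104·187829847·61 + 32·415080773·80 + 116·170667729·177 + 75·225647937·19 + 64·425589147·51 = 7469020426109.
7469020426109 mod 33621542613 = 5037966023.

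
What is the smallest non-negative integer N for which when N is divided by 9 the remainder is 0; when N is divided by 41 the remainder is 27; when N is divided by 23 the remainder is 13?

The moduli are pairwise coprime; M = 9·41·23 = 8487.
M/9 = 943; 943 ≡ 7 (mod 9); 7·4 ≡ 1, so inverse 4.
M/41 = 207; 207 ≡ 2 (mod 41); 2·21 ≡ 1, so inverse 21.
M/23 = 369; 369 ≡ 1 (mod 23), inverse 1.
N ≡ 0·943·4 + 27·207·21 + 13·369·1 = 122166.
122166 mod 8487 = 3348.

3348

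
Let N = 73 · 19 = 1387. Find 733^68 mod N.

64

Mod 73: 733 ≡ 3; 3^68 ≡ 64 (mod 73).
Mod 19: 733 ≡ 11; by Fermat, exponent reduces to 68 mod 18 = 14; 11^14 ≡ 7 (mod 19).
Combine by CRT: x ≡ 64 (mod 73), x ≡ 7 (mod 19) ⇒ x ≡ 64 (mod 1387).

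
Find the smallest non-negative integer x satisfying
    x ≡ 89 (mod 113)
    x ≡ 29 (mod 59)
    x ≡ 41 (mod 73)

341462

The moduli are pairwise coprime; N = 113·59·73 = 486691.
N/113 = 4307; 4307 ≡ 13 (mod 113); 13·87 ≡ 1, so inverse 87.
N/59 = 8249; 8249 ≡ 48 (mod 59); 48·16 ≡ 1, so inverse 16.
N/73 = 6667; 6667 ≡ 24 (mod 73); 24·70 ≡ 1, so inverse 70.
x ≡ 89·4307·87 + 29·8249·16 + 41·6667·70 = 56310927.
56310927 mod 486691 = 341462.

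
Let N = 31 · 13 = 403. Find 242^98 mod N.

129

Mod 31: 242 ≡ 25; by Fermat, exponent reduces to 98 mod 30 = 8; 25^8 ≡ 5 (mod 31).
Mod 13: 242 ≡ 8; by Fermat, exponent reduces to 98 mod 12 = 2; 8^2 ≡ 12 (mod 13).
Combine by CRT: x ≡ 5 (mod 31), x ≡ 12 (mod 13) ⇒ x ≡ 129 (mod 403).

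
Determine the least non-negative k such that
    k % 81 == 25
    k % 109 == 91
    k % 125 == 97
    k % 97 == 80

Combine the congruences pairwise.
From k ≡ 25 (mod 81) write k = 25 + 81t. Substituting into k ≡ 91 (mod 109) gives 81t ≡ 66 (mod 109), and since 81⁻¹ ≡ 35 (mod 109), t ≡ 21. Hence k ≡ 25 + 81·21 = 1726 (mod 8829).
From k ≡ 1726 (mod 8829) write k = 1726 + 8829t. Substituting into k ≡ 97 (mod 125) gives 8829t ≡ 121 (mod 125), and since 79⁻¹ ≡ 19 (mod 125), t ≡ 49. Hence k ≡ 1726 + 8829·49 = 434347 (mod 1103625).
From k ≡ 434347 (mod 1103625) write k = 434347 + 1103625t. Substituting into k ≡ 80 (mod 97) gives 1103625t ≡ 2 (mod 97), and since 56⁻¹ ≡ 26 (mod 97), t ≡ 52. Hence k ≡ 434347 + 1103625·52 = 57822847 (mod 107051625).

57822847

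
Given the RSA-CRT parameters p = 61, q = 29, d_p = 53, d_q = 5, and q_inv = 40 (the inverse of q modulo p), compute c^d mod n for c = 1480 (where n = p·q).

m₁ = c^(d_p) mod p: c ≡ 16 (mod 61), and 16^53 mod 61 = 57.
m₂ = c^(d_q) mod q: c ≡ 1 (mod 29), and 1^5 mod 29 = 1.
h = q_inv·(m₁ − m₂) mod p = 40·(57 − 1) mod 61 = 44.
m = m₂ + h·q = 1 + 44·29 = 1277.

1277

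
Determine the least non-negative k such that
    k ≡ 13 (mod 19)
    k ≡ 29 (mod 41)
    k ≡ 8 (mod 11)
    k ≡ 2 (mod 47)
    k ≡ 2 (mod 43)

Combine the congruences pairwise.
From k ≡ 13 (mod 19) write k = 13 + 19t. Substituting into k ≡ 29 (mod 41) gives 19t ≡ 16 (mod 41), and since 19⁻¹ ≡ 13 (mod 41), t ≡ 3. Hence k ≡ 13 + 19·3 = 70 (mod 779).
From k ≡ 70 (mod 779) write k = 70 + 779t. Substituting into k ≡ 8 (mod 11) gives 779t ≡ 4 (mod 11), and since 9⁻¹ ≡ 5 (mod 11), t ≡ 9. Hence k ≡ 70 + 779·9 = 7081 (mod 8569).
From k ≡ 7081 (mod 8569) write k = 7081 + 8569t. Substituting into k ≡ 2 (mod 47) gives 8569t ≡ 18 (mod 47), and since 15⁻¹ ≡ 22 (mod 47), t ≡ 20. Hence k ≡ 7081 + 8569·20 = 178461 (mod 402743).
From k ≡ 178461 (mod 402743) write k = 178461 + 402743t. Substituting into k ≡ 2 (mod 43) gives 402743t ≡ 34 (mod 43), and since 5⁻¹ ≡ 26 (mod 43), t ≡ 24. Hence k ≡ 178461 + 402743·24 = 9844293 (mod 17317949).

9844293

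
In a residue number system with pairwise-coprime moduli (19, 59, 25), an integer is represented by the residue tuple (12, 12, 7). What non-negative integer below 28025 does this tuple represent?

From x ≡ 12 (mod 19) write x = 12 + 19t. Substituting into x ≡ 12 (mod 59) gives 19t ≡ 0 (mod 59), and since 19⁻¹ ≡ 28 (mod 59), t ≡ 0. Hence x ≡ 12 + 19·0 = 12 (mod 1121).
From x ≡ 12 (mod 1121) write x = 12 + 1121t. Substituting into x ≡ 7 (mod 25) gives 1121t ≡ 20 (mod 25), and since 21⁻¹ ≡ 6 (mod 25), t ≡ 20. Hence x ≡ 12 + 1121·20 = 22432 (mod 28025).

22432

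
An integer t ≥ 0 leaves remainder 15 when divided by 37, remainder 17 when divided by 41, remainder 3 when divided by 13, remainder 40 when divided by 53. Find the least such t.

798697

The moduli are pairwise coprime; N = 37·41·13·53 = 1045213.
N/37 = 28249; 28249 ≡ 18 (mod 37); 18·35 ≡ 1, so inverse 35.
N/41 = 25493; 25493 ≡ 32 (mod 41); 32·9 ≡ 1, so inverse 9.
N/13 = 80401; 80401 ≡ 9 (mod 13); 9·3 ≡ 1, so inverse 3.
N/53 = 19721; 19721 ≡ 5 (mod 53); 5·32 ≡ 1, so inverse 32.
t ≡ 15·28249·35 + 17·25493·9 + 3·80401·3 + 40·19721·32 = 44697643.
44697643 mod 1045213 = 798697.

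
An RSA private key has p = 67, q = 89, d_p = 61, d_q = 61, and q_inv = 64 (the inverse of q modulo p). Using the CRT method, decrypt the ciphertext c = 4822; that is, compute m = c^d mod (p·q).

m₁ = c^(d_p) mod p: c ≡ 65 (mod 67), and 65^61 mod 67 = 23.
m₂ = c^(d_q) mod q: c ≡ 16 (mod 89), and 16^61 mod 89 = 4.
h = q_inv·(m₁ − m₂) mod p = 64·(23 − 4) mod 67 = 10.
m = m₂ + h·q = 4 + 10·89 = 894.

894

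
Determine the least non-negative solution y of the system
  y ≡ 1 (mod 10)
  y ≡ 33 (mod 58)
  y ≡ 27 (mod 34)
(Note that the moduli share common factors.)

Combine the congruences pairwise.
gcd(10, 58) = 2 and 2 | (33 − 1), so the pair is consistent; merging gives y ≡ 91 (mod 290), where 290 = lcm(10, 58).
gcd(290, 34) = 2 and 2 | (27 − 91), so the pair is consistent; merging gives y ≡ 1251 (mod 4930), where 4930 = lcm(290, 34).
The solution is unique modulo lcm(10, 58, 34) = 4930.

1251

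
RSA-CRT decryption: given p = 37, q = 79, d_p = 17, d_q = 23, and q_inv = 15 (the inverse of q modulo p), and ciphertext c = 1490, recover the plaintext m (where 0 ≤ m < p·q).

m₁ = c^(d_p) mod p: c ≡ 10 (mod 37), and 10^17 mod 37 = 26.
m₂ = c^(d_q) mod q: c ≡ 68 (mod 79), and 68^23 mod 79 = 77.
h = q_inv·(m₁ − m₂) mod p = 15·(26 − 77) mod 37 = 12.
m = m₂ + h·q = 77 + 12·79 = 1025.

1025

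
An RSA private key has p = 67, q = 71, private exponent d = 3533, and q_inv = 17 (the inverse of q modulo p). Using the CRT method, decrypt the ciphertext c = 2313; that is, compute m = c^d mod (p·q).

d_p = d mod (p−1) = 3533 mod 66 = 35; d_q = d mod (q−1) = 33.
m₁ = c^(d_p) mod p: c ≡ 35 (mod 67), and 35^35 mod 67 = 19.
m₂ = c^(d_q) mod q: c ≡ 41 (mod 71), and 41^33 mod 71 = 34.
h = q_inv·(m₁ − m₂) mod p = 17·(19 − 34) mod 67 = 13.
m = m₂ + h·q = 34 + 13·71 = 957.

957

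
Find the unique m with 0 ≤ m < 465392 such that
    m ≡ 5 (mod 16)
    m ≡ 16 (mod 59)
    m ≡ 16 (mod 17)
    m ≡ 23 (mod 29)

287877

The moduli are pairwise coprime; N = 16·59·17·29 = 465392.
N/16 = 29087; 29087 ≡ 15 (mod 16); 15·15 ≡ 1, so inverse 15.
N/59 = 7888; 7888 ≡ 41 (mod 59); 41·36 ≡ 1, so inverse 36.
N/17 = 27376; 27376 ≡ 6 (mod 17); 6·3 ≡ 1, so inverse 3.
N/29 = 16048; 16048 ≡ 11 (mod 29); 11·8 ≡ 1, so inverse 8.
m ≡ 5·29087·15 + 16·7888·36 + 16·27376·3 + 23·16048·8 = 10991893.
10991893 mod 465392 = 287877.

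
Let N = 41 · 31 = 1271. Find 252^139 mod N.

Mod 41: 252 ≡ 6; by Fermat, exponent reduces to 139 mod 40 = 19; 6^19 ≡ 34 (mod 41).
Mod 31: 252 ≡ 4; by Fermat, exponent reduces to 139 mod 30 = 19; 4^19 ≡ 8 (mod 31).
Combine by CRT: x ≡ 34 (mod 41), x ≡ 8 (mod 31) ⇒ x ≡ 690 (mod 1271).

690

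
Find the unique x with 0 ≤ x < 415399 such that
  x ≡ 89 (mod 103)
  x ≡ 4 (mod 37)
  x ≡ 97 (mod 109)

The moduli are pairwise coprime; N = 103·37·109 = 415399.
N/103 = 4033; 4033 ≡ 16 (mod 103); 16·58 ≡ 1, so inverse 58.
N/37 = 11227; 11227 ≡ 16 (mod 37); 16·7 ≡ 1, so inverse 7.
N/109 = 3811; 3811 ≡ 105 (mod 109); 105·27 ≡ 1, so inverse 27.
x ≡ 89·4033·58 + 4·11227·7 + 97·3811·27 = 31113711.
31113711 mod 415399 = 374185.

374185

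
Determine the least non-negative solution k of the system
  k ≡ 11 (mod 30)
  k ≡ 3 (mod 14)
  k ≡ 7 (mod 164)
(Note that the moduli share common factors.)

11651

Combine the congruences pairwise.
gcd(30, 14) = 2 and 2 | (3 − 11), so the pair is consistent; merging gives k ≡ 101 (mod 210), where 210 = lcm(30, 14).
gcd(210, 164) = 2 and 2 | (7 − 101), so the pair is consistent; merging gives k ≡ 11651 (mod 17220), where 17220 = lcm(210, 164).
The solution is unique modulo lcm(30, 14, 164) = 17220.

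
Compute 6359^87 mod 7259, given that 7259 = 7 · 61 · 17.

2925

Mod 7: 6359 ≡ 3; by Fermat, exponent reduces to 87 mod 6 = 3; 3^3 ≡ 6 (mod 7).
Mod 61: 6359 ≡ 15; by Fermat, exponent reduces to 87 mod 60 = 27; 15^27 ≡ 58 (mod 61).
Mod 17: 6359 ≡ 1; by Fermat, exponent reduces to 87 mod 16 = 7; 1^7 ≡ 1 (mod 17).
Combine by CRT: x ≡ 6 (mod 7), x ≡ 58 (mod 61), x ≡ 1 (mod 17) ⇒ x ≡ 2925 (mod 7259).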